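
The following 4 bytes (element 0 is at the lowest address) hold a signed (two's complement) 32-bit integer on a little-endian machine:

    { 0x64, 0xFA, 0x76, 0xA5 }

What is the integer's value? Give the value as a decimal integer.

In little-endian order the low byte comes first in memory.
Reassemble most-significant byte first: A5 76 FA 64 → 0xA576FA64.
Top bit is set, so as a signed 32-bit value this is 0xA576FA64 − 2^32 = -1518929308.

-1518929308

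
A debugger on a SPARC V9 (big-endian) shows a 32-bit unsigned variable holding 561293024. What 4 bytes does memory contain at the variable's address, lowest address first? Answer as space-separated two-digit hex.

561293024 in hexadecimal, padded to 32 bits, is 0x2174A6E0.
Split into bytes (most-significant first): 21 74 A6 E0.
Big-endian stores the most-significant byte at the lowest address.
So the memory order matches the most-significant-first order: 21 74 A6 E0.

21 74 A6 E0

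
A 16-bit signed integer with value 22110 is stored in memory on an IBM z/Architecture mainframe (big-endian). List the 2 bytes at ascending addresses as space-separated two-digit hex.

56 5E

22110 in hexadecimal, padded to 16 bits, is 0x565E.
Split into bytes (most-significant first): 56 5E.
In big-endian order the high byte comes first in memory.
So the memory order matches the most-significant-first order: 56 5E.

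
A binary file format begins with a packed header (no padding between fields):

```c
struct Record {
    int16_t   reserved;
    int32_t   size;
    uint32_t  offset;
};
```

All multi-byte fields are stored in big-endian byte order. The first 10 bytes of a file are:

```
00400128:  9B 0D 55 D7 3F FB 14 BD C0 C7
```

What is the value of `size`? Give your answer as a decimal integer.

1440169979

`size` follows `reserved` (2 bytes), so it starts at byte offset 2 and occupies 4 bytes.
Bytes at offsets 2..5: 55 D7 3F FB.
In big-endian order the high byte comes first in memory.
The bytes are already most-significant first: 0x55D73FFB.
0x55D73FFB = 1440169979.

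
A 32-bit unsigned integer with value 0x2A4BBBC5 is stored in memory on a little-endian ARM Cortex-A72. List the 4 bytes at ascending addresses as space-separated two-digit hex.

C5 BB 4B 2A

Split into bytes (most-significant first): 2A 4B BB C5.
In little-endian order the low byte comes first in memory.
So at ascending addresses the bytes are C5 BB 4B 2A.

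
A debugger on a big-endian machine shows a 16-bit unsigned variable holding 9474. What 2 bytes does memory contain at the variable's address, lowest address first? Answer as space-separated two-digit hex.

9474 in hexadecimal, padded to 16 bits, is 0x2502.
Split into bytes (most-significant first): 25 02.
Big-endian: lowest address holds the most-significant byte.
So the memory order matches the most-significant-first order: 25 02.

25 02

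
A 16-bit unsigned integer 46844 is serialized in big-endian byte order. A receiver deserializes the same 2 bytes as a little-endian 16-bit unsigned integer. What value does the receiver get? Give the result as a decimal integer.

46844 in 16-bit hexadecimal is 0xB6FC.
Stored big-endian, the bytes at ascending addresses are B6 FC.
Read back as little-endian, the first byte is least significant, giving 0xFCB6.
0xFCB6 = 64694.

64694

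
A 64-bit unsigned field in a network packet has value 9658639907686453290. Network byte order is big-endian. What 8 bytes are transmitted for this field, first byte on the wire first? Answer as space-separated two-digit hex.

9658639907686453290 in hexadecimal, padded to 64 bits, is 0x860A61D28710102A.
Split into bytes (most-significant first): 86 0A 61 D2 87 10 10 2A.
In big-endian order the high byte comes first in memory.
So the memory order matches the most-significant-first order: 86 0A 61 D2 87 10 10 2A.

86 0A 61 D2 87 10 10 2A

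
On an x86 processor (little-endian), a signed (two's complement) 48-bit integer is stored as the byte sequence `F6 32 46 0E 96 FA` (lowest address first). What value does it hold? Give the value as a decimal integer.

-5952585190666

Little-endian: lowest address holds the least-significant byte.
Reassemble most-significant byte first: FA 96 0E 46 32 F6 → 0xFA960E4632F6.
Top bit is set, so as a signed 48-bit value this is 0xFA960E4632F6 − 2^48 = -5952585190666.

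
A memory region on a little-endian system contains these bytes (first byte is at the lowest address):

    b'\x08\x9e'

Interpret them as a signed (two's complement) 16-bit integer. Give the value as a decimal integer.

Little-endian stores the least-significant byte at the lowest address.
Reassemble most-significant byte first: 9E 08 → 0x9E08.
Top bit is set, so as a signed 16-bit value this is 0x9E08 − 2^16 = -25080.

-25080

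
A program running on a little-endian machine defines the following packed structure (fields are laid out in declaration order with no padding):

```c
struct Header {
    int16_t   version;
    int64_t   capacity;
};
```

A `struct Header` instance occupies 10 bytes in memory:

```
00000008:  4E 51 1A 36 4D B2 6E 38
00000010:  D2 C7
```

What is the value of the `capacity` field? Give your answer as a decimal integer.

-4048111066963692006

`capacity` follows `version` (2 bytes), so it starts at byte offset 2 and occupies 8 bytes.
Bytes at offsets 2..9: 1A 36 4D B2 6E 38 D2 C7.
Little-endian: lowest address holds the least-significant byte.
Reassemble most-significant byte first: C7 D2 38 6E B2 4D 36 1A → 0xC7D2386EB24D361A.
Top bit is set, so as a signed 64-bit value this is 0xC7D2386EB24D361A − 2^64 = -4048111066963692006.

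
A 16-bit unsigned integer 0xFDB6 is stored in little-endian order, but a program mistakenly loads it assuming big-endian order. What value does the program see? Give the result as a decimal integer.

46845

Stored little-endian, the bytes at ascending addresses are B6 FD.
Read back as big-endian, the last byte is least significant, giving 0xB6FD.
0xB6FD = 46845.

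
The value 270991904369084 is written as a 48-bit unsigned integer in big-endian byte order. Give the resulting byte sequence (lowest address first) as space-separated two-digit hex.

F6 77 38 32 69 BC

270991904369084 in hexadecimal, padded to 48 bits, is 0xF677383269BC.
Split into bytes (most-significant first): F6 77 38 32 69 BC.
Big-endian: lowest address holds the most-significant byte.
So the memory order matches the most-significant-first order: F6 77 38 32 69 BC.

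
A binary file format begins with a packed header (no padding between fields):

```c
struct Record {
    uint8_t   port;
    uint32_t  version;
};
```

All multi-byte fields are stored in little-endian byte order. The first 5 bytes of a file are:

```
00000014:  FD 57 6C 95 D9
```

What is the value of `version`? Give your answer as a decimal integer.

3650448471

`version` follows `port` (1 byte), so it starts at byte offset 1 and occupies 4 bytes.
Bytes at offsets 1..4: 57 6C 95 D9.
Little-endian: lowest address holds the least-significant byte.
Reassemble most-significant byte first: D9 95 6C 57 → 0xD9956C57.
0xD9956C57 = 3650448471.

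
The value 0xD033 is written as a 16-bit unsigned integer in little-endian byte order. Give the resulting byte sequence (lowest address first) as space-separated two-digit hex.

Split into bytes (most-significant first): D0 33.
In little-endian order the low byte comes first in memory.
So at ascending addresses the bytes are 33 D0.

33 D0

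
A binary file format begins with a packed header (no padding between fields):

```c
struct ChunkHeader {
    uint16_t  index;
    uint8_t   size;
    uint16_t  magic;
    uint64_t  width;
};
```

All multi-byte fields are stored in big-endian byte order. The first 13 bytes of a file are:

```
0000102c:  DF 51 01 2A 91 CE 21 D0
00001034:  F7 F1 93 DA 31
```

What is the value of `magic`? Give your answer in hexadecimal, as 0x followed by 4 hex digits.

0x2A91

`magic` follows `index` (2 B), `size` (1 B), so it starts at offset 2 + 1 = 3 and occupies 2 bytes.
Bytes at offsets 3..4: 2A 91.
Big-endian stores the most-significant byte at the lowest address.
The bytes are already most-significant first: 0x2A91.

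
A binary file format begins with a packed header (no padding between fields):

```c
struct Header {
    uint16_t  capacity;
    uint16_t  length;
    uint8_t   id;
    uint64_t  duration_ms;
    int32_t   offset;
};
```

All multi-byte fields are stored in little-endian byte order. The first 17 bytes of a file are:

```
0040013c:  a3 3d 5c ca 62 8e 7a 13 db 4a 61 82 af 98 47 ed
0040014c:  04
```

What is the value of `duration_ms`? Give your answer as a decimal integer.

12646777677740735118

`duration_ms` follows `capacity` (2 B), `length` (2 B), `id` (1 B), so it starts at offset 2 + 2 + 1 = 5 and occupies 8 bytes.
Bytes at offsets 5..12: 8E 7A 13 DB 4A 61 82 AF.
In little-endian order the low byte comes first in memory.
Reassemble most-significant byte first: AF 82 61 4A DB 13 7A 8E → 0xAF82614ADB137A8E.
0xAF82614ADB137A8E = 12646777677740735118.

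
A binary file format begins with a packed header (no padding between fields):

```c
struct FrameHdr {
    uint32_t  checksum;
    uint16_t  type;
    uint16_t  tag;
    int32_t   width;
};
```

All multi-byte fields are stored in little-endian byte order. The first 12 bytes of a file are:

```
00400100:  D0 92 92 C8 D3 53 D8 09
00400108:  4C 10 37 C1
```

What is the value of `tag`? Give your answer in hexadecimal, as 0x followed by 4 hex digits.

0x09D8

`tag` follows `checksum` (4 B), `type` (2 B), so it starts at offset 4 + 2 = 6 and occupies 2 bytes.
Bytes at offsets 6..7: D8 09.
Little-endian stores the least-significant byte at the lowest address.
Reassemble most-significant byte first: 09 D8 → 0x09D8.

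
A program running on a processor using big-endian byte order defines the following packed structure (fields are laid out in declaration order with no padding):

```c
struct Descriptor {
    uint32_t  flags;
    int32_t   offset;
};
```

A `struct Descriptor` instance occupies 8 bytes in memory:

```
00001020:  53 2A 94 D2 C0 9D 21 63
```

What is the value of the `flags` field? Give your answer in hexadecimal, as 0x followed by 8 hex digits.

`flags` is the first field, at byte offset 0, occupying 4 bytes.
Bytes at offsets 0..3: 53 2A 94 D2.
Big-endian: lowest address holds the most-significant byte.
The bytes are already most-significant first: 0x532A94D2.

0x532A94D2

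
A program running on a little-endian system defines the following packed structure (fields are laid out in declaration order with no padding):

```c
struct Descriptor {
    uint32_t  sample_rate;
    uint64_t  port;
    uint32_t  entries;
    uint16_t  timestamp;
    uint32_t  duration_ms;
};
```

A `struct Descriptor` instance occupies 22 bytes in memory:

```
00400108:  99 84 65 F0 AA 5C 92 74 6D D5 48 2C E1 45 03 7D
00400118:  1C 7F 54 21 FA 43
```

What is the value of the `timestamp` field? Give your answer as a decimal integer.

`timestamp` follows `sample_rate` (4 B), `port` (8 B), `entries` (4 B), so it starts at offset 4 + 8 + 4 = 16 and occupies 2 bytes.
Bytes at offsets 16..17: 1C 7F.
Little-endian: lowest address holds the least-significant byte.
Reassemble most-significant byte first: 7F 1C → 0x7F1C.
0x7F1C = 32540.

32540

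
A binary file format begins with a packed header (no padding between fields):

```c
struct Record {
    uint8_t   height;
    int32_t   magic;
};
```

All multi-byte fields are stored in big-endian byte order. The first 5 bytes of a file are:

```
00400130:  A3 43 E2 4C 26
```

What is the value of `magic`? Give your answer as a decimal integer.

`magic` follows `height` (1 byte), so it starts at byte offset 1 and occupies 4 bytes.
Bytes at offsets 1..4: 43 E2 4C 26.
In big-endian order the high byte comes first in memory.
The bytes are already most-significant first: 0x43E24C26.
0x43E24C26 = 1138904102.

1138904102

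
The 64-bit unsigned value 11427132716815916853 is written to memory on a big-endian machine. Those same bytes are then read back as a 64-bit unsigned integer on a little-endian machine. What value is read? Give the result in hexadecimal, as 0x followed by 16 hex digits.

11427132716815916853 in 64-bit hexadecimal is 0x9E9554A9930E9F35.
Stored big-endian, the bytes at ascending addresses are 9E 95 54 A9 93 0E 9F 35.
Read back as little-endian, the first byte is least significant, giving 0x359F0E93A954959E.

0x359F0E93A954959E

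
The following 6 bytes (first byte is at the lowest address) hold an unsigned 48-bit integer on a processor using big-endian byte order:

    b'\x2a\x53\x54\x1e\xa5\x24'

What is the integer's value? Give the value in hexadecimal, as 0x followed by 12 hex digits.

0x2A53541EA524

In big-endian order the high byte comes first in memory.
The bytes are already most-significant first: 0x2A53541EA524.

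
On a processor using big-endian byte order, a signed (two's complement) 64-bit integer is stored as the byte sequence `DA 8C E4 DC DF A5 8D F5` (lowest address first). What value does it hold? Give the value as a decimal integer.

In big-endian order the high byte comes first in memory.
The bytes are already most-significant first: 0xDA8CE4DCDFA58DF5.
Top bit is set, so as a signed 64-bit value this is 0xDA8CE4DCDFA58DF5 − 2^64 = -2698530439405662731.

-2698530439405662731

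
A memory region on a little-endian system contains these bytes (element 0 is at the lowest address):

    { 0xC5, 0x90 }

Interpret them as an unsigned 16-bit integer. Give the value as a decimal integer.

Little-endian: lowest address holds the least-significant byte.
Reassemble most-significant byte first: 90 C5 → 0x90C5.
0x90C5 = 37061.

37061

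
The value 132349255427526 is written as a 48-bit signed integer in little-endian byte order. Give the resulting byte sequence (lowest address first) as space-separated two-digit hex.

132349255427526 in hexadecimal, padded to 48 bits, is 0x785EF65B25C6.
Split into bytes (most-significant first): 78 5E F6 5B 25 C6.
Little-endian: lowest address holds the least-significant byte.
So at ascending addresses the bytes are C6 25 5B F6 5E 78.

C6 25 5B F6 5E 78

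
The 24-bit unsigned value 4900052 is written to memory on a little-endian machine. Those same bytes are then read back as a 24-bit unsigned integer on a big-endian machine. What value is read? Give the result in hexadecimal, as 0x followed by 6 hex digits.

0xD4C44A

4900052 in 24-bit hexadecimal is 0x4AC4D4.
Stored little-endian, the bytes at ascending addresses are D4 C4 4A.
Read back as big-endian, the last byte is least significant, giving 0xD4C44A.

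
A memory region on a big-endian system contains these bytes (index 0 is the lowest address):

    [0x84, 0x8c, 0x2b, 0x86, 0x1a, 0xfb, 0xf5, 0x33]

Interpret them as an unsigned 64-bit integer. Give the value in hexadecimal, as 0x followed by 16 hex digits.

0x848C2B861AFBF533

Big-endian stores the most-significant byte at the lowest address.
The bytes are already most-significant first: 0x848C2B861AFBF533.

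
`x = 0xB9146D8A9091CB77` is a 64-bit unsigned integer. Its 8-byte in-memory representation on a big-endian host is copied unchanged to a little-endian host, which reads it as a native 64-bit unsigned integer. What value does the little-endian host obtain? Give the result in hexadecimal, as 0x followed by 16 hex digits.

Stored big-endian, the bytes at ascending addresses are B9 14 6D 8A 90 91 CB 77.
Read back as little-endian, the first byte is least significant, giving 0x77CB91908A6D14B9.

0x77CB91908A6D14B9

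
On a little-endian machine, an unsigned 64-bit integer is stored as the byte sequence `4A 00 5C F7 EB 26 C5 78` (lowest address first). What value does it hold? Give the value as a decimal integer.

Little-endian: lowest address holds the least-significant byte.
Reassemble most-significant byte first: 78 C5 26 EB F7 5C 00 4A → 0x78C526EBF75C004A.
0x78C526EBF75C004A = 8702404649872523338.

8702404649872523338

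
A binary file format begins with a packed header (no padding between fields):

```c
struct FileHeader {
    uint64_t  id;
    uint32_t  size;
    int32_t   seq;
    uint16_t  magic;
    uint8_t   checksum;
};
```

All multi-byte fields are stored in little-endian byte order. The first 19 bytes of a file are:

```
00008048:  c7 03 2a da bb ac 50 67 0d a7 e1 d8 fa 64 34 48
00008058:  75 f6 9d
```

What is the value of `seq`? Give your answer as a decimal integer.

1211393274

`seq` follows `id` (8 B), `size` (4 B), so it starts at offset 8 + 4 = 12 and occupies 4 bytes.
Bytes at offsets 12..15: FA 64 34 48.
In little-endian order the low byte comes first in memory.
Reassemble most-significant byte first: 48 34 64 FA → 0x483464FA.
0x483464FA = 1211393274.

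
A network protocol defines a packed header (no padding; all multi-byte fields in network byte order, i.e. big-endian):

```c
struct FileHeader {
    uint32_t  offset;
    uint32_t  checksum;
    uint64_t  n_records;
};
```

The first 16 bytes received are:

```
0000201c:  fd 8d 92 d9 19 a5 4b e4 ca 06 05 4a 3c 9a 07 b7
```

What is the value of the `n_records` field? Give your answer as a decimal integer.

`n_records` follows `offset` (4 B), `checksum` (4 B), so it starts at offset 4 + 4 = 8 and occupies 8 bytes.
Bytes at offsets 8..15: CA 06 05 4A 3C 9A 07 B7.
In big-endian order the high byte comes first in memory.
The bytes are already most-significant first: 0xCA06054A3C9A07B7.
0xCA06054A3C9A07B7 = 14557328661924153271.

14557328661924153271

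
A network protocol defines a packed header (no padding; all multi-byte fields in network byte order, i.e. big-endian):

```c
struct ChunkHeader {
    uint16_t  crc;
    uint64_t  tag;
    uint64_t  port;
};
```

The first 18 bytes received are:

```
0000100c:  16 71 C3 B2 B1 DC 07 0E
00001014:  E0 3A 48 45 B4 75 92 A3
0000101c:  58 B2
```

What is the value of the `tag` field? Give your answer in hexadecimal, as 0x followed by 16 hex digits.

0xC3B2B1DC070EE03A

`tag` follows `crc` (2 bytes), so it starts at byte offset 2 and occupies 8 bytes.
Bytes at offsets 2..9: C3 B2 B1 DC 07 0E E0 3A.
Big-endian stores the most-significant byte at the lowest address.
The bytes are already most-significant first: 0xC3B2B1DC070EE03A.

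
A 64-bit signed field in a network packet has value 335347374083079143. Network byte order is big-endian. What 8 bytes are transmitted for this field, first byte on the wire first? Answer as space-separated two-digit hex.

335347374083079143 in hexadecimal, padded to 64 bits, is 0x04A764A8F494FBE7.
Split into bytes (most-significant first): 04 A7 64 A8 F4 94 FB E7.
In big-endian order the high byte comes first in memory.
So the memory order matches the most-significant-first order: 04 A7 64 A8 F4 94 FB E7.

04 A7 64 A8 F4 94 FB E7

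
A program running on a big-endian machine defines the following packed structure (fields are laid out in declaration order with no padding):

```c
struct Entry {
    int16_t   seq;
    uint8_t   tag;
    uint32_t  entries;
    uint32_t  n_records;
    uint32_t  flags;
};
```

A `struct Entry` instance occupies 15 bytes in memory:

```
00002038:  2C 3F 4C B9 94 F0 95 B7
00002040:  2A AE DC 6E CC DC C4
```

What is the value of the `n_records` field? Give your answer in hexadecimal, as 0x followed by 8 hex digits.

`n_records` follows `seq` (2 B), `tag` (1 B), `entries` (4 B), so it starts at offset 2 + 1 + 4 = 7 and occupies 4 bytes.
Bytes at offsets 7..10: B7 2A AE DC.
Big-endian: lowest address holds the most-significant byte.
The bytes are already most-significant first: 0xB72AAEDC.

0xB72AAEDC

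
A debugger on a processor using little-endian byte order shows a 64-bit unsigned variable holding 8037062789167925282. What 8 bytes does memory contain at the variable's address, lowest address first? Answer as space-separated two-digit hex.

22 48 DD 49 06 62 89 6F

8037062789167925282 in hexadecimal, padded to 64 bits, is 0x6F89620649DD4822.
Split into bytes (most-significant first): 6F 89 62 06 49 DD 48 22.
Little-endian stores the least-significant byte at the lowest address.
So at ascending addresses the bytes are 22 48 DD 49 06 62 89 6F.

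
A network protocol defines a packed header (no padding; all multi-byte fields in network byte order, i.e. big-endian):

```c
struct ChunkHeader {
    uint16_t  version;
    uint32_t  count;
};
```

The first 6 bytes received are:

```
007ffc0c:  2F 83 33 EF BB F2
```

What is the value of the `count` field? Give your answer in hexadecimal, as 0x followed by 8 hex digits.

0x33EFBBF2

`count` follows `version` (2 bytes), so it starts at byte offset 2 and occupies 4 bytes.
Bytes at offsets 2..5: 33 EF BB F2.
In big-endian order the high byte comes first in memory.
The bytes are already most-significant first: 0x33EFBBF2.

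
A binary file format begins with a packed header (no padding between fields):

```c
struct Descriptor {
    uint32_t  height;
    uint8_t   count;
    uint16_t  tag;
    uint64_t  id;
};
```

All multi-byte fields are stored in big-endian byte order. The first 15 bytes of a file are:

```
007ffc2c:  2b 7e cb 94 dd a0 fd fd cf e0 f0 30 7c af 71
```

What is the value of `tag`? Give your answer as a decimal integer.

41213

`tag` follows `height` (4 B), `count` (1 B), so it starts at offset 4 + 1 = 5 and occupies 2 bytes.
Bytes at offsets 5..6: A0 FD.
In big-endian order the high byte comes first in memory.
The bytes are already most-significant first: 0xA0FD.
0xA0FD = 41213.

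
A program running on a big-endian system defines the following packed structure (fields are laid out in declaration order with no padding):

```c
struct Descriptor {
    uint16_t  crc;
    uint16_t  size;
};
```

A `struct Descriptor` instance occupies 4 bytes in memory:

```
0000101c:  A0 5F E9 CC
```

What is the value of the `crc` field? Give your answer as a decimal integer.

`crc` is the first field, at byte offset 0, occupying 2 bytes.
Bytes at offsets 0..1: A0 5F.
Big-endian stores the most-significant byte at the lowest address.
The bytes are already most-significant first: 0xA05F.
0xA05F = 41055.

41055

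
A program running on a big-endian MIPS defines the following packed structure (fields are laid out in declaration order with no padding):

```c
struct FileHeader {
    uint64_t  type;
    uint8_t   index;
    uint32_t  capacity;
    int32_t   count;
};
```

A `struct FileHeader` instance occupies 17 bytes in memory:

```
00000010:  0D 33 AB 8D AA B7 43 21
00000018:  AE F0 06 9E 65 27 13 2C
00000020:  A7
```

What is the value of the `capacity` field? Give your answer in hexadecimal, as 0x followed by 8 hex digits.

`capacity` follows `type` (8 B), `index` (1 B), so it starts at offset 8 + 1 = 9 and occupies 4 bytes.
Bytes at offsets 9..12: F0 06 9E 65.
Big-endian stores the most-significant byte at the lowest address.
The bytes are already most-significant first: 0xF0069E65.

0xF0069E65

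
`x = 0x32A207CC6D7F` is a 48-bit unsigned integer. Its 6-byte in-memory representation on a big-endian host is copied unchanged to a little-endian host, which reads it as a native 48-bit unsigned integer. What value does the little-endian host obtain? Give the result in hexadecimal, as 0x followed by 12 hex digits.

Stored big-endian, the bytes at ascending addresses are 32 A2 07 CC 6D 7F.
Read back as little-endian, the first byte is least significant, giving 0x7F6DCC07A232.

0x7F6DCC07A232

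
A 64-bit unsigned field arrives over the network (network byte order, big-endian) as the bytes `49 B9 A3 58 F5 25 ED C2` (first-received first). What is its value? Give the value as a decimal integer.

5312456837925563842

Big-endian stores the most-significant byte at the lowest address.
The bytes are already most-significant first: 0x49B9A358F525EDC2.
0x49B9A358F525EDC2 = 5312456837925563842.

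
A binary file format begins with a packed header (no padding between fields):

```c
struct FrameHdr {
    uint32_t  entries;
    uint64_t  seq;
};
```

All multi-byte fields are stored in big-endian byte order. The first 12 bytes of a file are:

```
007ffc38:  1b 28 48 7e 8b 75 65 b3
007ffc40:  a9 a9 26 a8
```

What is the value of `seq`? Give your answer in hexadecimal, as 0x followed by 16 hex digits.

0x8B7565B3A9A926A8

`seq` follows `entries` (4 bytes), so it starts at byte offset 4 and occupies 8 bytes.
Bytes at offsets 4..11: 8B 75 65 B3 A9 A9 26 A8.
Big-endian stores the most-significant byte at the lowest address.
The bytes are already most-significant first: 0x8B7565B3A9A926A8.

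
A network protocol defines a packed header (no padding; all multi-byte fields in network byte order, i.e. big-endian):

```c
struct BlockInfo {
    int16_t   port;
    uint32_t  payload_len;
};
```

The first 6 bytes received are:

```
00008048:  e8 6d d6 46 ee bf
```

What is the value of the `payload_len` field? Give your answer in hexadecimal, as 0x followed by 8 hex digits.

0xD646EEBF

`payload_len` follows `port` (2 bytes), so it starts at byte offset 2 and occupies 4 bytes.
Bytes at offsets 2..5: D6 46 EE BF.
In big-endian order the high byte comes first in memory.
The bytes are already most-significant first: 0xD646EEBF.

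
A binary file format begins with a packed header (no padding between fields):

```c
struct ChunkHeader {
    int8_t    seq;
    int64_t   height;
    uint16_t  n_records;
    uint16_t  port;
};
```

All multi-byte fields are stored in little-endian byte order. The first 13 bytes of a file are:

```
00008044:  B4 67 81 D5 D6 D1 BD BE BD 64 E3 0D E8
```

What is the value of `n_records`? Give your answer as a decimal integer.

58212

`n_records` follows `seq` (1 B), `height` (8 B), so it starts at offset 1 + 8 = 9 and occupies 2 bytes.
Bytes at offsets 9..10: 64 E3.
Little-endian stores the least-significant byte at the lowest address.
Reassemble most-significant byte first: E3 64 → 0xE364.
0xE364 = 58212.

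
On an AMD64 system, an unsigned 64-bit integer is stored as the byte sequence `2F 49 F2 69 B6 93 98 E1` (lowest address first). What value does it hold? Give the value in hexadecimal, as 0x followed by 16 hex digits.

0xE19893B669F2492F

Little-endian stores the least-significant byte at the lowest address.
Reassemble most-significant byte first: E1 98 93 B6 69 F2 49 2F → 0xE19893B669F2492F.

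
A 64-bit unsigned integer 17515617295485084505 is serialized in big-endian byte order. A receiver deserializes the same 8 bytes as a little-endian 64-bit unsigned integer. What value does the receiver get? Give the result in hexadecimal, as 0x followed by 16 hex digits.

17515617295485084505 in 64-bit hexadecimal is 0xF313F920E713A359.
Stored big-endian, the bytes at ascending addresses are F3 13 F9 20 E7 13 A3 59.
Read back as little-endian, the first byte is least significant, giving 0x59A313E720F913F3.

0x59A313E720F913F3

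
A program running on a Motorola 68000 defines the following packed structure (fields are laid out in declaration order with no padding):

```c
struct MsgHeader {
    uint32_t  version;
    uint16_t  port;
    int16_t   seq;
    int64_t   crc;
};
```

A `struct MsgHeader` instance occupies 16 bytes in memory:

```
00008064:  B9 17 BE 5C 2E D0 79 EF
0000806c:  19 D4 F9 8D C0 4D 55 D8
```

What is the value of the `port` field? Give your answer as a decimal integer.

11984

`port` follows `version` (4 bytes), so it starts at byte offset 4 and occupies 2 bytes.
Bytes at offsets 4..5: 2E D0.
Big-endian: lowest address holds the most-significant byte.
The bytes are already most-significant first: 0x2ED0.
0x2ED0 = 11984.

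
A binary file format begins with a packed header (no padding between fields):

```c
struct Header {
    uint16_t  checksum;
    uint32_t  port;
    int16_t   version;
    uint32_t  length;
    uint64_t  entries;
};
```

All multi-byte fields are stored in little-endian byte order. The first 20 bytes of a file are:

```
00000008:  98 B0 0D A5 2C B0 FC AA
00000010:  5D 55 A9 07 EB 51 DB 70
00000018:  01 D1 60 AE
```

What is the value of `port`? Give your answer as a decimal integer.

`port` follows `checksum` (2 bytes), so it starts at byte offset 2 and occupies 4 bytes.
Bytes at offsets 2..5: 0D A5 2C B0.
Little-endian: lowest address holds the least-significant byte.
Reassemble most-significant byte first: B0 2C A5 0D → 0xB02CA50D.
0xB02CA50D = 2955715853.

2955715853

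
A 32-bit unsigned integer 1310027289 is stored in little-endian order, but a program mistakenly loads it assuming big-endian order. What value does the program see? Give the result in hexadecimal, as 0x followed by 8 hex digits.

0x196E154E

1310027289 in 32-bit hexadecimal is 0x4E156E19.
Stored little-endian, the bytes at ascending addresses are 19 6E 15 4E.
Read back as big-endian, the last byte is least significant, giving 0x196E154E.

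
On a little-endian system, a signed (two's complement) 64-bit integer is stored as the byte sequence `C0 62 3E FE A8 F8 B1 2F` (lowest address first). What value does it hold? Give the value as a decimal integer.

Little-endian: lowest address holds the least-significant byte.
Reassemble most-significant byte first: 2F B1 F8 A8 FE 3E 62 C0 → 0x2FB1F8A8FE3E62C0.
0x2FB1F8A8FE3E62C0 = 3436801395364094656.

3436801395364094656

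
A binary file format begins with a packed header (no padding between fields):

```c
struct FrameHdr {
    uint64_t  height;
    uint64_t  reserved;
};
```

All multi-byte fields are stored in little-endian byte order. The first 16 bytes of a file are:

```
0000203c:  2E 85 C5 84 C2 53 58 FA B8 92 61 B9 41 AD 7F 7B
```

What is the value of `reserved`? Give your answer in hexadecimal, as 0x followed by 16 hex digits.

0x7B7FAD41B96192B8

`reserved` follows `height` (8 bytes), so it starts at byte offset 8 and occupies 8 bytes.
Bytes at offsets 8..15: B8 92 61 B9 41 AD 7F 7B.
Little-endian stores the least-significant byte at the lowest address.
Reassemble most-significant byte first: 7B 7F AD 41 B9 61 92 B8 → 0x7B7FAD41B96192B8.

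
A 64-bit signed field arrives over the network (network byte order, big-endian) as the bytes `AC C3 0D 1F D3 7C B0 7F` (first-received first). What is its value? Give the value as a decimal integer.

Big-endian: lowest address holds the most-significant byte.
The bytes are already most-significant first: 0xACC30D1FD37CB07F.
Top bit is set, so as a signed 64-bit value this is 0xACC30D1FD37CB07F − 2^64 = -5997935848384057217.

-5997935848384057217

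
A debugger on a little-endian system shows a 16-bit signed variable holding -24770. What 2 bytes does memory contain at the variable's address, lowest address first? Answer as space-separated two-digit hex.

Two's complement of -24770 in 16 bits: 24770 = 0x60C2; invert → 0x9F3D; add 1 → 0x9F3E.
Split into bytes (most-significant first): 9F 3E.
In little-endian order the low byte comes first in memory.
So at ascending addresses the bytes are 3E 9F.

3E 9F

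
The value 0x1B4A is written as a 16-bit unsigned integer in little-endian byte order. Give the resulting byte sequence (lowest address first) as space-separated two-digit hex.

4A 1B

Split into bytes (most-significant first): 1B 4A.
Little-endian: lowest address holds the least-significant byte.
So at ascending addresses the bytes are 4A 1B.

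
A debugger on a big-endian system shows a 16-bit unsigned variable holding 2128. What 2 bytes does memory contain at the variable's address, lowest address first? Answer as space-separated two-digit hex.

2128 in hexadecimal, padded to 16 bits, is 0x0850.
Split into bytes (most-significant first): 08 50.
In big-endian order the high byte comes first in memory.
So the memory order matches the most-significant-first order: 08 50.

08 50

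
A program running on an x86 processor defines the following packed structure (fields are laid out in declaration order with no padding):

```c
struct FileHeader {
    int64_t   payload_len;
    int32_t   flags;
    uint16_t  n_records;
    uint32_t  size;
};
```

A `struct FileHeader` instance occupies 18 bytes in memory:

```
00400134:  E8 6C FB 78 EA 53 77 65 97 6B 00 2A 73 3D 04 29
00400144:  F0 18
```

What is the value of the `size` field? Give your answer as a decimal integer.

`size` follows `payload_len` (8 B), `flags` (4 B), `n_records` (2 B), so it starts at offset 8 + 4 + 2 = 14 and occupies 4 bytes.
Bytes at offsets 14..17: 04 29 F0 18.
Little-endian stores the least-significant byte at the lowest address.
Reassemble most-significant byte first: 18 F0 29 04 → 0x18F02904.
0x18F02904 = 418392324.

418392324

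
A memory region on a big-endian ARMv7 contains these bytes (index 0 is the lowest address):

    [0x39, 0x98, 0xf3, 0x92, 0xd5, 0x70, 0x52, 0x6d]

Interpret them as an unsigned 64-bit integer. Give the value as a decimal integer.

4150334868593594989

Big-endian: lowest address holds the most-significant byte.
The bytes are already most-significant first: 0x3998F392D570526D.
0x3998F392D570526D = 4150334868593594989.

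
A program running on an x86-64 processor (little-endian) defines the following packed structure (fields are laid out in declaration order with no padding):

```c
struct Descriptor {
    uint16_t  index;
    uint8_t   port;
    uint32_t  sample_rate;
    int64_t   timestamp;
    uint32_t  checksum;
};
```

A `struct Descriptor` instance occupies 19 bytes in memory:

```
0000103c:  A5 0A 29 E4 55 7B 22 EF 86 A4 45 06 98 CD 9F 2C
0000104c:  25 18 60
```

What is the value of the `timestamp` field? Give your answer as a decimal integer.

-6931717098747689233

`timestamp` follows `index` (2 B), `port` (1 B), `sample_rate` (4 B), so it starts at offset 2 + 1 + 4 = 7 and occupies 8 bytes.
Bytes at offsets 7..14: EF 86 A4 45 06 98 CD 9F.
Little-endian: lowest address holds the least-significant byte.
Reassemble most-significant byte first: 9F CD 98 06 45 A4 86 EF → 0x9FCD980645A486EF.
Top bit is set, so as a signed 64-bit value this is 0x9FCD980645A486EF − 2^64 = -6931717098747689233.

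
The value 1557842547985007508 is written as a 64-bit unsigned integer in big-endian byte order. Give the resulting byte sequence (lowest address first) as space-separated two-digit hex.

1557842547985007508 in hexadecimal, padded to 64 bits, is 0x159E918B28A2C394.
Split into bytes (most-significant first): 15 9E 91 8B 28 A2 C3 94.
Big-endian: lowest address holds the most-significant byte.
So the memory order matches the most-significant-first order: 15 9E 91 8B 28 A2 C3 94.

15 9E 91 8B 28 A2 C3 94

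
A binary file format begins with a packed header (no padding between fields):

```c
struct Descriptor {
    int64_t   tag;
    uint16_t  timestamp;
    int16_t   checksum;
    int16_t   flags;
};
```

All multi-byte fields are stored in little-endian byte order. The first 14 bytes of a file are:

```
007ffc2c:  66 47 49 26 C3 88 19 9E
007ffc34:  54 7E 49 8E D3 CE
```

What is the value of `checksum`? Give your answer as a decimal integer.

-29111

`checksum` follows `tag` (8 B), `timestamp` (2 B), so it starts at offset 8 + 2 = 10 and occupies 2 bytes.
Bytes at offsets 10..11: 49 8E.
Little-endian stores the least-significant byte at the lowest address.
Reassemble most-significant byte first: 8E 49 → 0x8E49.
Top bit is set, so as a signed 16-bit value this is 0x8E49 − 2^16 = -29111.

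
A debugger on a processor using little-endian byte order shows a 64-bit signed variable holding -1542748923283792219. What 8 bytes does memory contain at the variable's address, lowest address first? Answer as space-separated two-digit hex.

Two's complement of -1542748923283792219 in 64 bits: 1542748923283792219 = 0x1568F1F8CDF2615B; invert → 0xEA970E07320D9EA4; add 1 → 0xEA970E07320D9EA5.
Split into bytes (most-significant first): EA 97 0E 07 32 0D 9E A5.
In little-endian order the low byte comes first in memory.
So at ascending addresses the bytes are A5 9E 0D 32 07 0E 97 EA.

A5 9E 0D 32 07 0E 97 EA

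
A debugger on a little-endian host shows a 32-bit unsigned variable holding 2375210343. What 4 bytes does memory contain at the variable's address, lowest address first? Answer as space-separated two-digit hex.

2375210343 in hexadecimal, padded to 32 bits, is 0x8D92D567.
Split into bytes (most-significant first): 8D 92 D5 67.
Little-endian stores the least-significant byte at the lowest address.
So at ascending addresses the bytes are 67 D5 92 8D.

67 D5 92 8D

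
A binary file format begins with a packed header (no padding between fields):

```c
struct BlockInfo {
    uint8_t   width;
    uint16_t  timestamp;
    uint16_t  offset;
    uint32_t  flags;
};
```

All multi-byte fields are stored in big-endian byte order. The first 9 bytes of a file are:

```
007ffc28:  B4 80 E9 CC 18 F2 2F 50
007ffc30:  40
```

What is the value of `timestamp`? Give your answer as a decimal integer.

`timestamp` follows `width` (1 byte), so it starts at byte offset 1 and occupies 2 bytes.
Bytes at offsets 1..2: 80 E9.
Big-endian stores the most-significant byte at the lowest address.
The bytes are already most-significant first: 0x80E9.
0x80E9 = 33001.

33001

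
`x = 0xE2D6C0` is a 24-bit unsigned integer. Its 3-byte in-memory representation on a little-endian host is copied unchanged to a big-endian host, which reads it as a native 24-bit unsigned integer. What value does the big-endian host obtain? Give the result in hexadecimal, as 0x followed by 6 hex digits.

Stored little-endian, the bytes at ascending addresses are C0 D6 E2.
Read back as big-endian, the last byte is least significant, giving 0xC0D6E2.

0xC0D6E2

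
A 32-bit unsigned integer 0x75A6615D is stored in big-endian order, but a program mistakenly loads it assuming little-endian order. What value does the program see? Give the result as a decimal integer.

1566680693

Stored big-endian, the bytes at ascending addresses are 75 A6 61 5D.
Read back as little-endian, the first byte is least significant, giving 0x5D61A675.
0x5D61A675 = 1566680693.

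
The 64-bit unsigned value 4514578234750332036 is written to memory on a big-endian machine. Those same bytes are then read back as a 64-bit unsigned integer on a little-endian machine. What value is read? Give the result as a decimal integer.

9578030756551239486

4514578234750332036 in 64-bit hexadecimal is 0x3EA700FC3900EC84.
Stored big-endian, the bytes at ascending addresses are 3E A7 00 FC 39 00 EC 84.
Read back as little-endian, the first byte is least significant, giving 0x84EC0039FC00A73E.
0x84EC0039FC00A73E = 9578030756551239486.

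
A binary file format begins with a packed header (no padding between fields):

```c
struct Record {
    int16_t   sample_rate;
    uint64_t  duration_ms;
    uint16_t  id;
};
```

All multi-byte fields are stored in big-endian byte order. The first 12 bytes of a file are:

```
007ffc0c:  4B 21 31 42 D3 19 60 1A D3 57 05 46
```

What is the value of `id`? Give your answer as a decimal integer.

1350

`id` follows `sample_rate` (2 B), `duration_ms` (8 B), so it starts at offset 2 + 8 = 10 and occupies 2 bytes.
Bytes at offsets 10..11: 05 46.
In big-endian order the high byte comes first in memory.
The bytes are already most-significant first: 0x0546.
0x0546 = 1350.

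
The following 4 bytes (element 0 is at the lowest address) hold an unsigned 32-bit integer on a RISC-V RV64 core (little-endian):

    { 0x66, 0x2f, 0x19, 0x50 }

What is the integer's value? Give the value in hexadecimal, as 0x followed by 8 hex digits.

0x50192F66

In little-endian order the low byte comes first in memory.
Reassemble most-significant byte first: 50 19 2F 66 → 0x50192F66.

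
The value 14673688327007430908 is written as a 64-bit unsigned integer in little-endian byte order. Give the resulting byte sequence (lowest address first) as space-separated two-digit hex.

14673688327007430908 in hexadecimal, padded to 64 bits, is 0xCBA369C9F412E8FC.
Split into bytes (most-significant first): CB A3 69 C9 F4 12 E8 FC.
Little-endian stores the least-significant byte at the lowest address.
So at ascending addresses the bytes are FC E8 12 F4 C9 69 A3 CB.

FC E8 12 F4 C9 69 A3 CB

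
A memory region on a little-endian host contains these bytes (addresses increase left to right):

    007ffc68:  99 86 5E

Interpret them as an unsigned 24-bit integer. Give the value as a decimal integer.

Little-endian stores the least-significant byte at the lowest address.
Reassemble most-significant byte first: 5E 86 99 → 0x5E8699.
0x5E8699 = 6194841.

6194841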